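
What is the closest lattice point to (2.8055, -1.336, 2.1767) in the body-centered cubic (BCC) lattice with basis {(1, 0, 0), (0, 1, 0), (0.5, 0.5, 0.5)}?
(3, -1, 2)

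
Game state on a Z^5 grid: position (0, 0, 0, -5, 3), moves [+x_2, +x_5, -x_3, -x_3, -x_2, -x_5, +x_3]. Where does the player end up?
(0, 0, -1, -5, 3)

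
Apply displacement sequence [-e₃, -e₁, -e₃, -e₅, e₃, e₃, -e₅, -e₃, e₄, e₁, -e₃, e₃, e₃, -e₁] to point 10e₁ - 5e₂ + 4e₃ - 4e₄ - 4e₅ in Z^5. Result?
(9, -5, 4, -3, -6)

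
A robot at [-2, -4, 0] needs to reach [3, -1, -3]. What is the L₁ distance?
11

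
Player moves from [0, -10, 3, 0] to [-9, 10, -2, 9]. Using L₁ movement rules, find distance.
43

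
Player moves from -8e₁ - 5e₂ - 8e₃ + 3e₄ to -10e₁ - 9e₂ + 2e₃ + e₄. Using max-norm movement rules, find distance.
10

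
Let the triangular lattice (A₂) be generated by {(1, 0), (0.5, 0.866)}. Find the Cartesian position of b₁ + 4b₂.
(3, 3.464)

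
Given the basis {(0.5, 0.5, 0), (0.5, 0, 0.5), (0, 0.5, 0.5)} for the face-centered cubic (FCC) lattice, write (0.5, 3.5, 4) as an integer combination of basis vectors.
b₂ + 7b₃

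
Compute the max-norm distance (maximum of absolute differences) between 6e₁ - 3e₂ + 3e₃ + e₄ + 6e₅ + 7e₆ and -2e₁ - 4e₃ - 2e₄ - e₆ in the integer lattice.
8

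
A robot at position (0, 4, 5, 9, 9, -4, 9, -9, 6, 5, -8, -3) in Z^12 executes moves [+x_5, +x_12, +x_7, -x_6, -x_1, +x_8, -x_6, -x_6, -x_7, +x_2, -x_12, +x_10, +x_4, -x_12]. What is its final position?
(-1, 5, 5, 10, 10, -7, 9, -8, 6, 6, -8, -4)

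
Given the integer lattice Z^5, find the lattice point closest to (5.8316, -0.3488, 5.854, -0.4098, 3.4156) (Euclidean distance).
(6, 0, 6, 0, 3)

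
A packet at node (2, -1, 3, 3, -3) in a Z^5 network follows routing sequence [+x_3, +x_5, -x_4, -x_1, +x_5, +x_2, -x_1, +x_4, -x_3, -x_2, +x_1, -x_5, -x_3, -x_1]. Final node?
(0, -1, 2, 3, -2)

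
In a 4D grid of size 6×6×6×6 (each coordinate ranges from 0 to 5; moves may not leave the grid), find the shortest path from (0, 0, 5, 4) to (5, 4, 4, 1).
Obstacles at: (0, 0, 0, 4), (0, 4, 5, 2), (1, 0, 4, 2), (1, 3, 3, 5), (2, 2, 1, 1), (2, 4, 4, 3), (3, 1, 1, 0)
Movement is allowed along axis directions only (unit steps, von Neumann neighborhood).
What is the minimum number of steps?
13
(one shortest path: (0, 0, 5, 4) → (1, 0, 5, 4) → (2, 0, 5, 4) → (3, 0, 5, 4) → (4, 0, 5, 4) → (5, 0, 5, 4) → (5, 1, 5, 4) → (5, 2, 5, 4) → (5, 3, 5, 4) → (5, 4, 5, 4) → (5, 4, 4, 4) → (5, 4, 4, 3) → (5, 4, 4, 2) → (5, 4, 4, 1))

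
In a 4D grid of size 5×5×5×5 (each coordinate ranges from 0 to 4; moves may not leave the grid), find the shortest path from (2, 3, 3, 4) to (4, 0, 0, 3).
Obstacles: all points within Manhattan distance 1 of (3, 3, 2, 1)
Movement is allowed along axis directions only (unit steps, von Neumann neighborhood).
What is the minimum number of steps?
9
(one shortest path: (2, 3, 3, 4) → (3, 3, 3, 4) → (4, 3, 3, 4) → (4, 2, 3, 4) → (4, 1, 3, 4) → (4, 0, 3, 4) → (4, 0, 2, 4) → (4, 0, 1, 4) → (4, 0, 0, 4) → (4, 0, 0, 3))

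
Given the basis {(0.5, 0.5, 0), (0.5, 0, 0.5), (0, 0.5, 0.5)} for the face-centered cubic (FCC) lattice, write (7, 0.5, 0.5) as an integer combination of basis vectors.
7b₁ + 7b₂ - 6b₃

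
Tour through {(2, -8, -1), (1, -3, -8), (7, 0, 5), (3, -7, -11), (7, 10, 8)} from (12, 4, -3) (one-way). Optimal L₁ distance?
75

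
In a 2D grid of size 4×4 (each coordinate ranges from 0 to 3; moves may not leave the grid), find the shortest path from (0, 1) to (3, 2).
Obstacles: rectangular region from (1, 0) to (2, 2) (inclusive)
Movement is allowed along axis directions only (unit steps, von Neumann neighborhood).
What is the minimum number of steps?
6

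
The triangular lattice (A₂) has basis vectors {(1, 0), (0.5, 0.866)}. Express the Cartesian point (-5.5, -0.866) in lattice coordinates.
-5b₁ - b₂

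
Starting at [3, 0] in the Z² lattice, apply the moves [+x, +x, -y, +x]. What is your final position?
(6, -1)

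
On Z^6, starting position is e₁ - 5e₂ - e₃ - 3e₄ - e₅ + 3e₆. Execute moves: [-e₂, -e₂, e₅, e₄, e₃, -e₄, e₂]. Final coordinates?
(1, -6, 0, -3, 0, 3)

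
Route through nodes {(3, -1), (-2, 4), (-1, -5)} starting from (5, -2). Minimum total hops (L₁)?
21
(one optimal route: (5, -2) → (3, -1) → (-1, -5) → (-2, 4))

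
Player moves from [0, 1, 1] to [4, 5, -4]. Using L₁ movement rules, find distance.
13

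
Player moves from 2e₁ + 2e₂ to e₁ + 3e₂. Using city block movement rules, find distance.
2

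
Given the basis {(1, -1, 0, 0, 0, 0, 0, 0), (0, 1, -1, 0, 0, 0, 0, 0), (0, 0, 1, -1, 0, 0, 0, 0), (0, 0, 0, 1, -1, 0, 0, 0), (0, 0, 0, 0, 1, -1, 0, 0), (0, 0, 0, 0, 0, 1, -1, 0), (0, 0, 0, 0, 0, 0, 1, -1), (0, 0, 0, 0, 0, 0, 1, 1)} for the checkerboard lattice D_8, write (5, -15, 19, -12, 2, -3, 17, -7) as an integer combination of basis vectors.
5b₁ - 10b₂ + 9b₃ - 3b₄ - b₅ - 4b₆ + 10b₇ + 3b₈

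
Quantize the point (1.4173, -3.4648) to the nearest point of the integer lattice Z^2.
(1, -3)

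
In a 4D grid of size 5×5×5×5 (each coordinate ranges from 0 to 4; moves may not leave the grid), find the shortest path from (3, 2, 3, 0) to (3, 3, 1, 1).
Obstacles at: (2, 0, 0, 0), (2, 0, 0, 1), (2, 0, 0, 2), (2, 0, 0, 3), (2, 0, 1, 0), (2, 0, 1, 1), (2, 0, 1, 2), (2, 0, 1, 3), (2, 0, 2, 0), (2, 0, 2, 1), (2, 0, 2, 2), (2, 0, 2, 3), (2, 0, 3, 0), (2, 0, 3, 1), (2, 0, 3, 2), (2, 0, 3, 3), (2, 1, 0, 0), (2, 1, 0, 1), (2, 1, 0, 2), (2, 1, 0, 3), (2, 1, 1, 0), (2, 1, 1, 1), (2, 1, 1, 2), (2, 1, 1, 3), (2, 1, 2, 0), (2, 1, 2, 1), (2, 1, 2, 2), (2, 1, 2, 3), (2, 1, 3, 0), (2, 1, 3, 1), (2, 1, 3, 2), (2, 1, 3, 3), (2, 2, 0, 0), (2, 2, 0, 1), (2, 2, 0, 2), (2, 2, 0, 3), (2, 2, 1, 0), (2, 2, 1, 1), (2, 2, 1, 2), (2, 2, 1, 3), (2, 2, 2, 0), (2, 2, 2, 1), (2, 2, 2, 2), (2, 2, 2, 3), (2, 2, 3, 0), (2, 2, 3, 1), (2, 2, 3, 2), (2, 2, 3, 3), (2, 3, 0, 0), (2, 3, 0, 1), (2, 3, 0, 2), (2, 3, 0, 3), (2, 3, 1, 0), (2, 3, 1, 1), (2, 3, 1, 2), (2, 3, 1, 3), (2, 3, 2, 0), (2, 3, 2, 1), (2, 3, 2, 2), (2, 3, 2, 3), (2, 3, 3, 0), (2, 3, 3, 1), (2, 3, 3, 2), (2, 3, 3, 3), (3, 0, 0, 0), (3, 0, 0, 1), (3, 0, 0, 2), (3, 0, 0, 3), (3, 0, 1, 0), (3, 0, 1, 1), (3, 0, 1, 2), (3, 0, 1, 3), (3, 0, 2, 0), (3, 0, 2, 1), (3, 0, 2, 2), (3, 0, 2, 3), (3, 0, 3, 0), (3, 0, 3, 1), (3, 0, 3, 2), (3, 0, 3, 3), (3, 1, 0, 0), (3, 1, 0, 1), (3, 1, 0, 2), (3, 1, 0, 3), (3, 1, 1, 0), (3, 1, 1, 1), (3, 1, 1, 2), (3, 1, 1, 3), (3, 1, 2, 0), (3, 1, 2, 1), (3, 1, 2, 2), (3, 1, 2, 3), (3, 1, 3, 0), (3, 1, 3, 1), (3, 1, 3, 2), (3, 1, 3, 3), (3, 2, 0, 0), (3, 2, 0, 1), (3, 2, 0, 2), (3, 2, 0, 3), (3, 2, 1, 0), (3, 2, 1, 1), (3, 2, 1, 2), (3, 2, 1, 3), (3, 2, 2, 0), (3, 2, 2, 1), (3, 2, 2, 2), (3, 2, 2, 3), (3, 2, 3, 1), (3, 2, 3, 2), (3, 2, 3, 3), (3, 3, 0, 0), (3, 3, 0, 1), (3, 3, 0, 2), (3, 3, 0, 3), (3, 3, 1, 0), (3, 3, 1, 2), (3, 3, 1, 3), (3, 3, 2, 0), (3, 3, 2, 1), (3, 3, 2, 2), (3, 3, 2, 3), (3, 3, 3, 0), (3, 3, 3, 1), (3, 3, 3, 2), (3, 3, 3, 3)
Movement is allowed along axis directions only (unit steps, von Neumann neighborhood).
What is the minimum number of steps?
6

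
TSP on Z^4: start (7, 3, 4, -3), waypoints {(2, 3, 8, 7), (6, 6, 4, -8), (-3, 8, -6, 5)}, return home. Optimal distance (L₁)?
88
(one optimal route: (7, 3, 4, -3) → (2, 3, 8, 7) → (-3, 8, -6, 5) → (6, 6, 4, -8) → (7, 3, 4, -3))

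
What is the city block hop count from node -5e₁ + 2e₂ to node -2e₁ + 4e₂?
5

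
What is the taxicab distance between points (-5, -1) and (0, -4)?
8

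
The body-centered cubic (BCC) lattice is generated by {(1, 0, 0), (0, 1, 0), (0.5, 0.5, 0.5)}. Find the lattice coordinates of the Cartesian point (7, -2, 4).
3b₁ - 6b₂ + 8b₃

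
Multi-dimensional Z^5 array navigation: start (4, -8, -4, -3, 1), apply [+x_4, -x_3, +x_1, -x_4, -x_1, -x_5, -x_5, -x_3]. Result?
(4, -8, -6, -3, -1)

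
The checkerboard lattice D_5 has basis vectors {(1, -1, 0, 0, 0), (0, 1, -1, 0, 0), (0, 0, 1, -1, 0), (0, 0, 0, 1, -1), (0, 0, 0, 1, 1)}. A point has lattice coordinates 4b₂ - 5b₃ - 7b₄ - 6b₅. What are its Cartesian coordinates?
(0, 4, -9, -8, 1)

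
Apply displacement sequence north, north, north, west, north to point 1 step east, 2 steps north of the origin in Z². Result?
(0, 6)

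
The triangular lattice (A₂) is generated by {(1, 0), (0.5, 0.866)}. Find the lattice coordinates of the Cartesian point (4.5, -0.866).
5b₁ - b₂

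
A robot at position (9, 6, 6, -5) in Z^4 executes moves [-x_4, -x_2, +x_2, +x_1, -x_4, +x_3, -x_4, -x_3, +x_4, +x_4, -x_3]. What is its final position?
(10, 6, 5, -6)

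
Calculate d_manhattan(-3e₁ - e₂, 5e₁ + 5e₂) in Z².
14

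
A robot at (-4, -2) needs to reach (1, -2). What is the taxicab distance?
5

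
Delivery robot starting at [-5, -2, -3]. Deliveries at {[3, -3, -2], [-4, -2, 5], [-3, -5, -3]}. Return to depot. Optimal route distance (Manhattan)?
38
(one optimal route: (-5, -2, -3) → (-4, -2, 5) → (3, -3, -2) → (-3, -5, -3) → (-5, -2, -3))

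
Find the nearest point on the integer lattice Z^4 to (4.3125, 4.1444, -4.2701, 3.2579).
(4, 4, -4, 3)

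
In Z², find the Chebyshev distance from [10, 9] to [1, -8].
17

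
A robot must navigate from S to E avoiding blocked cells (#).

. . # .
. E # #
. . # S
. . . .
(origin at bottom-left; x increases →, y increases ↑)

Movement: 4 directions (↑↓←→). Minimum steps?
5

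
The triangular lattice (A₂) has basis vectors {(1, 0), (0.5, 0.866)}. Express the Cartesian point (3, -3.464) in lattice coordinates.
5b₁ - 4b₂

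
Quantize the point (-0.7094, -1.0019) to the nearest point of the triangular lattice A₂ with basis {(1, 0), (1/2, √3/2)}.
(-0.5, -0.866)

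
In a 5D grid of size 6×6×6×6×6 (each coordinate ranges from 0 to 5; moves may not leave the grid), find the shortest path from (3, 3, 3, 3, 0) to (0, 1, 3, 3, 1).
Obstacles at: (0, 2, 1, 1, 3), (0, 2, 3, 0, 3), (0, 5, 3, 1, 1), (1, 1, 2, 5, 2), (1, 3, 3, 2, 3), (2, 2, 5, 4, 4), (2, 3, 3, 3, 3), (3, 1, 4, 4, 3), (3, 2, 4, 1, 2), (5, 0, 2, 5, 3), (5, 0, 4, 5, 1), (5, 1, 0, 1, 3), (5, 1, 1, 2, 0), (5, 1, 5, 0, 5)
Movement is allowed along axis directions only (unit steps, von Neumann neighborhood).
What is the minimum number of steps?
6
(one shortest path: (3, 3, 3, 3, 0) → (2, 3, 3, 3, 0) → (1, 3, 3, 3, 0) → (0, 3, 3, 3, 0) → (0, 2, 3, 3, 0) → (0, 1, 3, 3, 0) → (0, 1, 3, 3, 1))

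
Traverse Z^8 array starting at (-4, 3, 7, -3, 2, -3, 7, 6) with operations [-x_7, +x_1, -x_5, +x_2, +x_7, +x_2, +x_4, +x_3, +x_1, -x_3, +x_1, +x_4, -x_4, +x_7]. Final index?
(-1, 5, 7, -2, 1, -3, 8, 6)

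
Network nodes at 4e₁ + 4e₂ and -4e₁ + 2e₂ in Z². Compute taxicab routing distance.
10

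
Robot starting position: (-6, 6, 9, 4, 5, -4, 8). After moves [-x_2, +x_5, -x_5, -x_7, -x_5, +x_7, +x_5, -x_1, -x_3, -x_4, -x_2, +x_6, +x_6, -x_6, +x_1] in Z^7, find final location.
(-6, 4, 8, 3, 5, -3, 8)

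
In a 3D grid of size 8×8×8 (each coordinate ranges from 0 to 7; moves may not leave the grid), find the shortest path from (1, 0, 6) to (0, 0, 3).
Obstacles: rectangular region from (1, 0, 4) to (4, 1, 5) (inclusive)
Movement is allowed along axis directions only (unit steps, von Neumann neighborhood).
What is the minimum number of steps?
4
(one shortest path: (1, 0, 6) → (0, 0, 6) → (0, 0, 5) → (0, 0, 4) → (0, 0, 3))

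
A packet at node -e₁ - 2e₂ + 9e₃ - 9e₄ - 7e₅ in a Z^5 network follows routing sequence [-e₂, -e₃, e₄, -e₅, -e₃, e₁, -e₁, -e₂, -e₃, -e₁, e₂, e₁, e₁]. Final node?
(0, -3, 6, -8, -8)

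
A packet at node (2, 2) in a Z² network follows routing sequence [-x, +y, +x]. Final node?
(2, 3)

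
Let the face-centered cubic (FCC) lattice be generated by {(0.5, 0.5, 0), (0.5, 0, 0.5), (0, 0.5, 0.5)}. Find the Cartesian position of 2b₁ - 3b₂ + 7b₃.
(-0.5, 4.5, 2)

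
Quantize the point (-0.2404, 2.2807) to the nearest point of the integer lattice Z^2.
(0, 2)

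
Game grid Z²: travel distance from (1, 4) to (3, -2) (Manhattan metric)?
8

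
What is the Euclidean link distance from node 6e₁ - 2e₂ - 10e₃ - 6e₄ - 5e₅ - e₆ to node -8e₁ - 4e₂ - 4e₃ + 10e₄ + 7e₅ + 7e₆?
26.4575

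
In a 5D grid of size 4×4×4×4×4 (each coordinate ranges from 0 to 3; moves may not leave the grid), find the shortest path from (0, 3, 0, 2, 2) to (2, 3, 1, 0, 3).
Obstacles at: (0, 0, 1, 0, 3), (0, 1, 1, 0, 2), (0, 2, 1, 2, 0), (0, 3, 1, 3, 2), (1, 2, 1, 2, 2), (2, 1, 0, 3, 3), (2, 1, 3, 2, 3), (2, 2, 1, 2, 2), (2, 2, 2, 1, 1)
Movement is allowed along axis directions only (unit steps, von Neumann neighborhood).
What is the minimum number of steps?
6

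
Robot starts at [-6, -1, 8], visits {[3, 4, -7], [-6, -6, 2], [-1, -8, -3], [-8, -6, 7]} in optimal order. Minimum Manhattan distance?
47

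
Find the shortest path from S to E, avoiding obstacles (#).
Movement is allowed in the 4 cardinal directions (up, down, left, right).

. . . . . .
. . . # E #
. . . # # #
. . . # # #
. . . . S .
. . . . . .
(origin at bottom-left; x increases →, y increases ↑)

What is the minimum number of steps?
9
(one shortest path: (4, 1) → (3, 1) → (2, 1) → (2, 2) → (2, 3) → (2, 4) → (2, 5) → (3, 5) → (4, 5) → (4, 4))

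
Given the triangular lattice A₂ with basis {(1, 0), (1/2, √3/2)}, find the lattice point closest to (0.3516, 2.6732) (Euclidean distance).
(0.5, 2.598)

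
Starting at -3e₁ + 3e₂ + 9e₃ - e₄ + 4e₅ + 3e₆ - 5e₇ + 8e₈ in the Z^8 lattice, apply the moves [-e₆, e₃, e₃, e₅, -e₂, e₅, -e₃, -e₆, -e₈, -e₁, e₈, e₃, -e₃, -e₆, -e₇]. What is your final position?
(-4, 2, 10, -1, 6, 0, -6, 8)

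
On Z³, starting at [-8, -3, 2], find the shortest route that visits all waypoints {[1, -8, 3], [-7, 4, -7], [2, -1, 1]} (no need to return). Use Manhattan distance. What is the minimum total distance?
47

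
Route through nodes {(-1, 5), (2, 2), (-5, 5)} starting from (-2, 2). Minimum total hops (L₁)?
14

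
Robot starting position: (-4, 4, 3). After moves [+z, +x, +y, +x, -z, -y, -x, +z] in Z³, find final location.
(-3, 4, 4)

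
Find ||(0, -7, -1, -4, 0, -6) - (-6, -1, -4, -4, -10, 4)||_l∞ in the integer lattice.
10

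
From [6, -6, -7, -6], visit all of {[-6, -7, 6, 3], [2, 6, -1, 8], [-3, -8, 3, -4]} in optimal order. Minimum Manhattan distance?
70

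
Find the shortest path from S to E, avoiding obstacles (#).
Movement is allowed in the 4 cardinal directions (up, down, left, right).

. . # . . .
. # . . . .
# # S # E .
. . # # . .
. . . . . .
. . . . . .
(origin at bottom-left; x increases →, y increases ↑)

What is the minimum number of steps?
4
(one shortest path: (2, 3) → (2, 4) → (3, 4) → (4, 4) → (4, 3))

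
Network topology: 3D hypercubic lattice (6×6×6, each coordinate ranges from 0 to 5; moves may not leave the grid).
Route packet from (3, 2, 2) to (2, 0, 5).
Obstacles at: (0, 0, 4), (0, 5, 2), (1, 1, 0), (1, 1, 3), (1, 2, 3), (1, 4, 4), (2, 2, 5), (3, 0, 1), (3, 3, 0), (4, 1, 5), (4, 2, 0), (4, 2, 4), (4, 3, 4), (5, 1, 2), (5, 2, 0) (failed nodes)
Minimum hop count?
6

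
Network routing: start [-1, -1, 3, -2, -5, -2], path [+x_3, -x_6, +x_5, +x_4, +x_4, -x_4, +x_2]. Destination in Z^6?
(-1, 0, 4, -1, -4, -3)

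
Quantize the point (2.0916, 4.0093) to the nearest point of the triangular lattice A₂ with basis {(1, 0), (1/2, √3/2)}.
(2.5, 4.33)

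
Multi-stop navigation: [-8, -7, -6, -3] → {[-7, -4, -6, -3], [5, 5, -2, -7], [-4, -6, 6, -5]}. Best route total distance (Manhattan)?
53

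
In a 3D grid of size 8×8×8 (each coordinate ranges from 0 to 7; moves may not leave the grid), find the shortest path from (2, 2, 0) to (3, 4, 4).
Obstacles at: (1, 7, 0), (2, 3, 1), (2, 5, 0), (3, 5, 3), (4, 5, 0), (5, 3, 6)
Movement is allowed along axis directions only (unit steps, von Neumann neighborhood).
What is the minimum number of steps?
7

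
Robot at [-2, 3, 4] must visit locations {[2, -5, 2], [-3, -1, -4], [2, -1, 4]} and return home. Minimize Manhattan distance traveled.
42
(one optimal route: (-2, 3, 4) → (-3, -1, -4) → (2, -5, 2) → (2, -1, 4) → (-2, 3, 4))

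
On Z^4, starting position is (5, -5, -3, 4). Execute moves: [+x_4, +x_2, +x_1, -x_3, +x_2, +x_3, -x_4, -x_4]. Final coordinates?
(6, -3, -3, 3)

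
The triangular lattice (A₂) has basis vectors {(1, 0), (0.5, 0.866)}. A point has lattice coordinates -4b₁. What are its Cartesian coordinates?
(-4, 0)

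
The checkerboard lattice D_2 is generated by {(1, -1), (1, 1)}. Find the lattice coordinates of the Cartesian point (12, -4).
8b₁ + 4b₂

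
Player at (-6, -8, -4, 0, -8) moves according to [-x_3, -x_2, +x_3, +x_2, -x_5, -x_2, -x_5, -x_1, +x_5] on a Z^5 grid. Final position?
(-7, -9, -4, 0, -9)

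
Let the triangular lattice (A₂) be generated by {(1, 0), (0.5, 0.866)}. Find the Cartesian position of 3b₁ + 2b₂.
(4, 1.732)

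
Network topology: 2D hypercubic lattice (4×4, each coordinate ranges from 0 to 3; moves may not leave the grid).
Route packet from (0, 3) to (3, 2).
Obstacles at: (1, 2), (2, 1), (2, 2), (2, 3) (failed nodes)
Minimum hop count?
8
(one shortest path: (0, 3) → (0, 2) → (0, 1) → (1, 1) → (1, 0) → (2, 0) → (3, 0) → (3, 1) → (3, 2))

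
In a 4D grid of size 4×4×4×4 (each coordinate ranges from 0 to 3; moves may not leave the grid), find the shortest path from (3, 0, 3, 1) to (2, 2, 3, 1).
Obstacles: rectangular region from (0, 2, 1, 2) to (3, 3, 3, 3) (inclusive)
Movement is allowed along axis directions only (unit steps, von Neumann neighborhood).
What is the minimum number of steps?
3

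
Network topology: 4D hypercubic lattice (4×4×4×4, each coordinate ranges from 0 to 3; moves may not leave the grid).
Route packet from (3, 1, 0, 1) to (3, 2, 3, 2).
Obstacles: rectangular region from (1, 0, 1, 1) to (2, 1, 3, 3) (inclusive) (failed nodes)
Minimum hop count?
5
(one shortest path: (3, 1, 0, 1) → (3, 2, 0, 1) → (3, 2, 1, 1) → (3, 2, 2, 1) → (3, 2, 3, 1) → (3, 2, 3, 2))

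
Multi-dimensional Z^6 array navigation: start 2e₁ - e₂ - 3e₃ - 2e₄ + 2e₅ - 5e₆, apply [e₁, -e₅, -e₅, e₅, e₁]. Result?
(4, -1, -3, -2, 1, -5)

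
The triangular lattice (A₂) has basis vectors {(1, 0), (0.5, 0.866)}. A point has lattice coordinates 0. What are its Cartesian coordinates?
(0, 0)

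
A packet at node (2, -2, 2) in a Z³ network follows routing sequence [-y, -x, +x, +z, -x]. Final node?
(1, -3, 3)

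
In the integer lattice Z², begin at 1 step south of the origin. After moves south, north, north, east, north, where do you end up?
(1, 1)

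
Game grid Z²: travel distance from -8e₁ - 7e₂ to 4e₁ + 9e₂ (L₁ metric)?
28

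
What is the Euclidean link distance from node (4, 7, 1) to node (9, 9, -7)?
9.64365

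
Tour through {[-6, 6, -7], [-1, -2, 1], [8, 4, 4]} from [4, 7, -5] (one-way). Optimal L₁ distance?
52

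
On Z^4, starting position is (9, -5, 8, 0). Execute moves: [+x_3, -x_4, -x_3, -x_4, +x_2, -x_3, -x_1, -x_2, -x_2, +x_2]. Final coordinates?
(8, -5, 7, -2)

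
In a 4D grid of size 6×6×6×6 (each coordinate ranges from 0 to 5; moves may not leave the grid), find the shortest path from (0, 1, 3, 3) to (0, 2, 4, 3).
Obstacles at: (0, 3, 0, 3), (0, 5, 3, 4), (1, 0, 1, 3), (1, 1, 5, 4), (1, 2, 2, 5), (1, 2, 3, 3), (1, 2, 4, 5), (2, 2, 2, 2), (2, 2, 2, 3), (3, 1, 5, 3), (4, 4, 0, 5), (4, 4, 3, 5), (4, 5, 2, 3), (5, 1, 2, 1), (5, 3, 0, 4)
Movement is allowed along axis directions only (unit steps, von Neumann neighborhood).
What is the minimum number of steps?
2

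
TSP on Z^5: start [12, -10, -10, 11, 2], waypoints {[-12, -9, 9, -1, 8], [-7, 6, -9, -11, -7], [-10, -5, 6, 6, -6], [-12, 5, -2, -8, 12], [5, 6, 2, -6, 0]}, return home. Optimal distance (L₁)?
246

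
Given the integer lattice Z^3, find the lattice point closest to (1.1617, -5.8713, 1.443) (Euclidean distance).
(1, -6, 1)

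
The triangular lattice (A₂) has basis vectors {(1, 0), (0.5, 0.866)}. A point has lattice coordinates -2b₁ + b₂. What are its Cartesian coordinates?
(-1.5, 0.866)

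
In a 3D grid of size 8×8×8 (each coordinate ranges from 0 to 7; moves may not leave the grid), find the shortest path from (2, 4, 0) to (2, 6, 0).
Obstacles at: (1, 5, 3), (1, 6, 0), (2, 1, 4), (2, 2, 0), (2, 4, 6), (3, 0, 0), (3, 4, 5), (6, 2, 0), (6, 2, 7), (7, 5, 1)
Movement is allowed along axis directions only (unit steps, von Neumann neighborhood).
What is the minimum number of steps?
2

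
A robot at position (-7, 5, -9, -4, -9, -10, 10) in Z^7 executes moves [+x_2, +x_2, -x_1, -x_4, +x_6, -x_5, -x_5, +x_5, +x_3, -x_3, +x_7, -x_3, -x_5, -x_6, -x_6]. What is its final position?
(-8, 7, -10, -5, -11, -11, 11)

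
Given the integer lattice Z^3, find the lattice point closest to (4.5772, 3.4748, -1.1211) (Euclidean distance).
(5, 3, -1)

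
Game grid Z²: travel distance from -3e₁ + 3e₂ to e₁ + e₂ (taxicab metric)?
6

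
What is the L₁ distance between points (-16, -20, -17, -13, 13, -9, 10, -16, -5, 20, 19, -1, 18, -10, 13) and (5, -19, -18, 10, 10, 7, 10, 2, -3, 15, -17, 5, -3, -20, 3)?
173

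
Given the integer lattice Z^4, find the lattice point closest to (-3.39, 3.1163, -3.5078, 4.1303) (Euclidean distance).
(-3, 3, -4, 4)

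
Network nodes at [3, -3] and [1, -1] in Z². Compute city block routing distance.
4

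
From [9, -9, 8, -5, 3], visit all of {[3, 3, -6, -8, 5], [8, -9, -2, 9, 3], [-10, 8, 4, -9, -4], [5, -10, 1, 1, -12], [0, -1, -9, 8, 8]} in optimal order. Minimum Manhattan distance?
159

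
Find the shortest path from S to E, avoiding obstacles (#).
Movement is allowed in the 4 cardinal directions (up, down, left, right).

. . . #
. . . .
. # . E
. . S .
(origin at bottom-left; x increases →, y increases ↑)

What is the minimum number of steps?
2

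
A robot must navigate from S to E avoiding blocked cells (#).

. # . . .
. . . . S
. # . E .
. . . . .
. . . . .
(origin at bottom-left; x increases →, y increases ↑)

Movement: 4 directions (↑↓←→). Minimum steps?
2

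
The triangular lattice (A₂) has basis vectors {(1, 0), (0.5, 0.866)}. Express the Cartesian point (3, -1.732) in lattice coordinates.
4b₁ - 2b₂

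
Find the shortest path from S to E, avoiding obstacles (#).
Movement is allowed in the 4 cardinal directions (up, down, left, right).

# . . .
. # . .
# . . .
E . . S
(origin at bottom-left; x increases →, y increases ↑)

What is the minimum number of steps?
3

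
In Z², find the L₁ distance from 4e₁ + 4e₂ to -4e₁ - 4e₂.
16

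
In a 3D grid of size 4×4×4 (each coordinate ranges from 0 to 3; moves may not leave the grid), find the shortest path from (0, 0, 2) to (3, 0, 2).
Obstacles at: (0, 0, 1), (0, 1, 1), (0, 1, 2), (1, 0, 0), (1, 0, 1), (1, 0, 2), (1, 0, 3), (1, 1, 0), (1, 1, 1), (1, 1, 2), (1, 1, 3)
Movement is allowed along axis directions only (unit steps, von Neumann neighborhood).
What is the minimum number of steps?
9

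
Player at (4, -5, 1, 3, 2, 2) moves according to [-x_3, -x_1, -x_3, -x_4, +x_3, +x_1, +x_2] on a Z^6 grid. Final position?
(4, -4, 0, 2, 2, 2)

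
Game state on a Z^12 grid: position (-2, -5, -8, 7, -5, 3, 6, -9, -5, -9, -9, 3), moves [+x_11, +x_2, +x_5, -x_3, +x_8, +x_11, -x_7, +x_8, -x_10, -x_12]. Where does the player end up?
(-2, -4, -9, 7, -4, 3, 5, -7, -5, -10, -7, 2)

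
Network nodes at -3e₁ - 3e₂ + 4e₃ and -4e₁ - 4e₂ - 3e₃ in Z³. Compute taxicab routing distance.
9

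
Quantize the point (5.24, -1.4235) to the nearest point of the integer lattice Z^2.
(5, -1)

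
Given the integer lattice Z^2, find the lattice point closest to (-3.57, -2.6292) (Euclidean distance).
(-4, -3)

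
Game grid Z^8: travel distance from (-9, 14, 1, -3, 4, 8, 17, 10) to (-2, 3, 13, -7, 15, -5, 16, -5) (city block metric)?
74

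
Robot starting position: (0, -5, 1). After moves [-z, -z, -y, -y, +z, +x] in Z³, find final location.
(1, -7, 0)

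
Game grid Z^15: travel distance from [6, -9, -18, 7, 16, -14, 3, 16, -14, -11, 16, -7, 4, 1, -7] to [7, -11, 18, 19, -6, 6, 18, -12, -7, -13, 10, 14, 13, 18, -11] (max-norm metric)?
36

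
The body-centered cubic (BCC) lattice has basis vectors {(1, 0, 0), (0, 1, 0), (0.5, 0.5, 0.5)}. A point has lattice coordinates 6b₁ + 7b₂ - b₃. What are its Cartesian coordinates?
(5.5, 6.5, -0.5)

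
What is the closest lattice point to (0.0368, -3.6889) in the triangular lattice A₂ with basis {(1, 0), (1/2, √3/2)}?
(0, -3.464)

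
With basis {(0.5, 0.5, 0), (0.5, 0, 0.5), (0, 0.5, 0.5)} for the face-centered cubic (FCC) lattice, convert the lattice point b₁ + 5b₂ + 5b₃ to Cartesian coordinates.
(3, 3, 5)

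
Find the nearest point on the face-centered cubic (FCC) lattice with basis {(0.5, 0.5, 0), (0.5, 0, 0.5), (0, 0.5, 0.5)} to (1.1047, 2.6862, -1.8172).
(1, 3, -2)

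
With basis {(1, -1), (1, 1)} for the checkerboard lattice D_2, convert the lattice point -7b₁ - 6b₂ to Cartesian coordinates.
(-13, 1)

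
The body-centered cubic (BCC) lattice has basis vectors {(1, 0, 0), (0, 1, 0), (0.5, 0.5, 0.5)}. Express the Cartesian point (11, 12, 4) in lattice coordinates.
7b₁ + 8b₂ + 8b₃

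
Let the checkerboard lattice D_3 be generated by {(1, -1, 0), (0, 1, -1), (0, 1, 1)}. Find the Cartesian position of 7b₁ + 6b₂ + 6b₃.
(7, 5, 0)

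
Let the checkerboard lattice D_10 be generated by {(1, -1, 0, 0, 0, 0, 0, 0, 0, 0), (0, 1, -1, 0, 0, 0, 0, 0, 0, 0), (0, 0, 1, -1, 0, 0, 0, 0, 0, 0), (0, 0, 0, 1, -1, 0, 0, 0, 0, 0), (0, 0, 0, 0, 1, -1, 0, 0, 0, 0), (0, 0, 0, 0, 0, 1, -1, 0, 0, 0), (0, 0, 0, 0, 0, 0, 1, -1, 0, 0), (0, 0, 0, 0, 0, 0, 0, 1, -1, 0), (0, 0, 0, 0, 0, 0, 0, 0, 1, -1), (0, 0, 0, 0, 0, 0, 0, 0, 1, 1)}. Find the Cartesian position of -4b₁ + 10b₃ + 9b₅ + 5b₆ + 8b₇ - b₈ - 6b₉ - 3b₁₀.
(-4, 4, 10, -10, 9, -4, 3, -9, -8, 3)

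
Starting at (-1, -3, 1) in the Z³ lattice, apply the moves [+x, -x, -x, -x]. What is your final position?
(-3, -3, 1)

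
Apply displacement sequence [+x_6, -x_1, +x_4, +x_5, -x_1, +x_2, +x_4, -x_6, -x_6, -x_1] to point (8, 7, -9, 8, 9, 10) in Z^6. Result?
(5, 8, -9, 10, 10, 9)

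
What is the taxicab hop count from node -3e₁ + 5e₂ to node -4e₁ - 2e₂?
8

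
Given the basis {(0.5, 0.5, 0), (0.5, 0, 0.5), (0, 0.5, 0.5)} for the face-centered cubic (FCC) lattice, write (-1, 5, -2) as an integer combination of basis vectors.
6b₁ - 8b₂ + 4b₃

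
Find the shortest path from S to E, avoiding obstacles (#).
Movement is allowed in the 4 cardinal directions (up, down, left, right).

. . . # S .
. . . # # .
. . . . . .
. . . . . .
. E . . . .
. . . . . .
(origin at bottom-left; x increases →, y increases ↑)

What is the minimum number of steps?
9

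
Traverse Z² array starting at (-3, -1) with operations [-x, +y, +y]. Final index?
(-4, 1)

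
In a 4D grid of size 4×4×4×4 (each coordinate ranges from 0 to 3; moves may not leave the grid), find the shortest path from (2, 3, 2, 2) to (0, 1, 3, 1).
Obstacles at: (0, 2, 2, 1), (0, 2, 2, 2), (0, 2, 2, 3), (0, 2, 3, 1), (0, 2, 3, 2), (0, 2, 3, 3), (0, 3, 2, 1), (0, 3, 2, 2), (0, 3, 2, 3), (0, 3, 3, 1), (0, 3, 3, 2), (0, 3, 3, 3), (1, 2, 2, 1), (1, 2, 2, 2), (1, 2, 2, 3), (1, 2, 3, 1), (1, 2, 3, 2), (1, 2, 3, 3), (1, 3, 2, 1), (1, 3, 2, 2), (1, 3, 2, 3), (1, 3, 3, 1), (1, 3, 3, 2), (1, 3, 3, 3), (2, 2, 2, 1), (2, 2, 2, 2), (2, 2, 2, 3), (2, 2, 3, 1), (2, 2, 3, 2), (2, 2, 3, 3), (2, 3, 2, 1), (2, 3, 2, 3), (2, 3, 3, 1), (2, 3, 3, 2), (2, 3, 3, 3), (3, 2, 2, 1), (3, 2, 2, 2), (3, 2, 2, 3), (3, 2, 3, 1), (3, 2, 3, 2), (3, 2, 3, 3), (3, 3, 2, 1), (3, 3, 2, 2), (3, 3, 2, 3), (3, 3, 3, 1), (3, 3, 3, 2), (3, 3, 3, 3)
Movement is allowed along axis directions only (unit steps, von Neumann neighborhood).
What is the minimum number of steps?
8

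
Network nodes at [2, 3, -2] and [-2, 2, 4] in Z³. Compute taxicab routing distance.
11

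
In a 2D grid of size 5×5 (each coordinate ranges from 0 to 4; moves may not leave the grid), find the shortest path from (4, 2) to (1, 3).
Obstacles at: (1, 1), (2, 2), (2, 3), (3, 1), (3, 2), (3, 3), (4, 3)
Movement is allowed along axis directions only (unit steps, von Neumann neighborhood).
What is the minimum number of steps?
10
(one shortest path: (4, 2) → (4, 1) → (4, 0) → (3, 0) → (2, 0) → (1, 0) → (0, 0) → (0, 1) → (0, 2) → (1, 2) → (1, 3))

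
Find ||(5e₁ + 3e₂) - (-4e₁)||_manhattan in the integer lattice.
12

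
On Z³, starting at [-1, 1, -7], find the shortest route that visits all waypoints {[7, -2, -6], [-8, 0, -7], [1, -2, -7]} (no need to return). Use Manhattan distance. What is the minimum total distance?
26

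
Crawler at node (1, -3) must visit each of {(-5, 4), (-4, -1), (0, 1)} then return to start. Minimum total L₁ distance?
26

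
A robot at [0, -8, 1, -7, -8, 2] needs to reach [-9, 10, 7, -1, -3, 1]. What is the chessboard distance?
18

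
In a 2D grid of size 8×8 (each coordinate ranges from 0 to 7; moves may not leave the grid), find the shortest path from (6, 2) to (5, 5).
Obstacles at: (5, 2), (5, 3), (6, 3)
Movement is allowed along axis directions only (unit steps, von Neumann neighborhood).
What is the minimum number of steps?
6
(one shortest path: (6, 2) → (7, 2) → (7, 3) → (7, 4) → (6, 4) → (5, 4) → (5, 5))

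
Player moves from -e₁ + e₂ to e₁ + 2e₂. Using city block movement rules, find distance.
3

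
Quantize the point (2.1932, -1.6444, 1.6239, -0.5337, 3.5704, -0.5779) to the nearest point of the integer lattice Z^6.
(2, -2, 2, -1, 4, -1)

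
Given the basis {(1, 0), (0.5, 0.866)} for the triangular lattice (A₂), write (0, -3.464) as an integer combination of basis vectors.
2b₁ - 4b₂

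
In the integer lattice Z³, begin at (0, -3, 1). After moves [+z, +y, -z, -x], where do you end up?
(-1, -2, 1)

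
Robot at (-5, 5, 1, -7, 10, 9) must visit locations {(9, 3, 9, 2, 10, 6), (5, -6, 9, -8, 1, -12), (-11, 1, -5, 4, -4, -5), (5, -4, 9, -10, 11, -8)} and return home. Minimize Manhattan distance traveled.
208
(one optimal route: (-5, 5, 1, -7, 10, 9) → (9, 3, 9, 2, 10, 6) → (5, -4, 9, -10, 11, -8) → (5, -6, 9, -8, 1, -12) → (-11, 1, -5, 4, -4, -5) → (-5, 5, 1, -7, 10, 9))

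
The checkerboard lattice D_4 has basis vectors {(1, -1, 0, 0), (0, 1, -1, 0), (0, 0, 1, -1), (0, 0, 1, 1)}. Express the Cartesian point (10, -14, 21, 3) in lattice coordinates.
10b₁ - 4b₂ + 7b₃ + 10b₄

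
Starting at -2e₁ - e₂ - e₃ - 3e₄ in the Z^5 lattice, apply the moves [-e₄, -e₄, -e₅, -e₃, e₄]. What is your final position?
(-2, -1, -2, -4, -1)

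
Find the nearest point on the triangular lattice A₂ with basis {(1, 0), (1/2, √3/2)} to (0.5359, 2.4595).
(0.5, 2.598)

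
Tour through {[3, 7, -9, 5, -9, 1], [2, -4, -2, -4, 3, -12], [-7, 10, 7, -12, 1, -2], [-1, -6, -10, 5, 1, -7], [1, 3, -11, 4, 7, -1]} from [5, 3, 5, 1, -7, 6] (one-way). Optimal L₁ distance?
164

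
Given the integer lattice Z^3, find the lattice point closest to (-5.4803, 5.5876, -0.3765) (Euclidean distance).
(-5, 6, 0)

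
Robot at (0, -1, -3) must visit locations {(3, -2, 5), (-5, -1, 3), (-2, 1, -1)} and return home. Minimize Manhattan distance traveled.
38
(one optimal route: (0, -1, -3) → (3, -2, 5) → (-5, -1, 3) → (-2, 1, -1) → (0, -1, -3))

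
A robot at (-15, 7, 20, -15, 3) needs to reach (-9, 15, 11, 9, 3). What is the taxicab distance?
47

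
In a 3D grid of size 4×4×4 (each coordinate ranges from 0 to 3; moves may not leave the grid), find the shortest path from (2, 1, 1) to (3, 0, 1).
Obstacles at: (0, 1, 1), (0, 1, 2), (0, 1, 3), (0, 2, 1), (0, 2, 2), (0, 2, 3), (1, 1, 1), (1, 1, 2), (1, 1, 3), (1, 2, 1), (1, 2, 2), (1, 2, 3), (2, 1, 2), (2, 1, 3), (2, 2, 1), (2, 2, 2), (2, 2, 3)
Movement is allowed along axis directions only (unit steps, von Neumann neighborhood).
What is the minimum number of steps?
2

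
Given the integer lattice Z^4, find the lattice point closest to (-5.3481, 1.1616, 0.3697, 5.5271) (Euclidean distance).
(-5, 1, 0, 6)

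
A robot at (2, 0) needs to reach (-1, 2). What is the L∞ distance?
3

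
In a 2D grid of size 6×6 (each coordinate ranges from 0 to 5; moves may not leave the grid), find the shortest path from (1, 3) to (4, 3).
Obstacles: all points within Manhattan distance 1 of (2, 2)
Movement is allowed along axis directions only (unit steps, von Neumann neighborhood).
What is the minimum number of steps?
5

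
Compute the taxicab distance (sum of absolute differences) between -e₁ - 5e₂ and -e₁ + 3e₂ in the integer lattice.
8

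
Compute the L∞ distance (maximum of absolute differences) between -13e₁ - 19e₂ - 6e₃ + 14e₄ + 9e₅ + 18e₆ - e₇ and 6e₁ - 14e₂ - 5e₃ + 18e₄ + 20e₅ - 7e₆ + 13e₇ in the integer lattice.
25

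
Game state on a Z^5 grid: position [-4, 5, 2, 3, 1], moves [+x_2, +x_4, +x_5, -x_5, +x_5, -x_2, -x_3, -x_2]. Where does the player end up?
(-4, 4, 1, 4, 2)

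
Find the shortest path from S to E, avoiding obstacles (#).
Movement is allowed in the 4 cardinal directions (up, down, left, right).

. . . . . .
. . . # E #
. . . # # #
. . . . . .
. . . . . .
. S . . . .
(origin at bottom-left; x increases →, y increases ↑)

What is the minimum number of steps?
9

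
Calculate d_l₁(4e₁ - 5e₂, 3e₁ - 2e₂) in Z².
4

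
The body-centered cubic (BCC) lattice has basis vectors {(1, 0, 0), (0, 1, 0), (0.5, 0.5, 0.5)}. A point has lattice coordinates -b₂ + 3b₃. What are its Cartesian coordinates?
(1.5, 0.5, 1.5)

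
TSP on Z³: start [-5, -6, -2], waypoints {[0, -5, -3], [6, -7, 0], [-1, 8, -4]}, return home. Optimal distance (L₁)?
60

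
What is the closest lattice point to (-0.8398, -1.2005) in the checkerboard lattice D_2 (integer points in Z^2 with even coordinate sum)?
(-1, -1)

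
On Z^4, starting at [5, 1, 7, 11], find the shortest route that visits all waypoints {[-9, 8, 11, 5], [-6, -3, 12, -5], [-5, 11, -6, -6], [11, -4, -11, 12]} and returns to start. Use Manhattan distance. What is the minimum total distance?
174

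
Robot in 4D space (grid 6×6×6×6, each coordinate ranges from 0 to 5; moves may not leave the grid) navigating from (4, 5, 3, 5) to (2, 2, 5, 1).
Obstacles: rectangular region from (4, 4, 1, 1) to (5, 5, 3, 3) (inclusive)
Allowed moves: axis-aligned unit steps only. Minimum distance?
11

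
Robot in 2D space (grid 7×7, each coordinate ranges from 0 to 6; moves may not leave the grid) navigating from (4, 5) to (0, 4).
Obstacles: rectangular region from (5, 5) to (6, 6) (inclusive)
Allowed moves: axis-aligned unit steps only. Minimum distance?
5
(one shortest path: (4, 5) → (3, 5) → (2, 5) → (1, 5) → (0, 5) → (0, 4))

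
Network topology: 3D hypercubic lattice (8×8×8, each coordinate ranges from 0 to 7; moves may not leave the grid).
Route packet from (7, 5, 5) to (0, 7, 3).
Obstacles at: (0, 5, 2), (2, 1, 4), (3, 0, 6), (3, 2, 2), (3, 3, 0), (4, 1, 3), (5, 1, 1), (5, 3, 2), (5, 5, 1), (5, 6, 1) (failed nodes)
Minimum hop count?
11
(one shortest path: (7, 5, 5) → (6, 5, 5) → (5, 5, 5) → (4, 5, 5) → (3, 5, 5) → (2, 5, 5) → (1, 5, 5) → (0, 5, 5) → (0, 6, 5) → (0, 7, 5) → (0, 7, 4) → (0, 7, 3))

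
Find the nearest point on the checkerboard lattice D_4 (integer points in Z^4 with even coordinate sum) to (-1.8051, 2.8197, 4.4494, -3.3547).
(-2, 3, 4, -3)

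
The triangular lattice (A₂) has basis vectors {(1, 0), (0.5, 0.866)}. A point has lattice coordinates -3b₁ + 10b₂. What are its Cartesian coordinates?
(2, 8.66)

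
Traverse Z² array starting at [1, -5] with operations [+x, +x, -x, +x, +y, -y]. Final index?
(3, -5)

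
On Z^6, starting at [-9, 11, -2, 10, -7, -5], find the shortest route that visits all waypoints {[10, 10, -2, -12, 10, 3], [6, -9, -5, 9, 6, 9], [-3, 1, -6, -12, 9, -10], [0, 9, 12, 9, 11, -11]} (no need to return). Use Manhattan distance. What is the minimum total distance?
200
(one optimal route: (-9, 11, -2, 10, -7, -5) → (0, 9, 12, 9, 11, -11) → (-3, 1, -6, -12, 9, -10) → (10, 10, -2, -12, 10, 3) → (6, -9, -5, 9, 6, 9))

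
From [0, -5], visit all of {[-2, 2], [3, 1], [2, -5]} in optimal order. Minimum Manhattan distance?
15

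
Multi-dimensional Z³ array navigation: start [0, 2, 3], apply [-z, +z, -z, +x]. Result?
(1, 2, 2)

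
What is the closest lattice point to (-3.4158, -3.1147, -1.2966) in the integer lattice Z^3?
(-3, -3, -1)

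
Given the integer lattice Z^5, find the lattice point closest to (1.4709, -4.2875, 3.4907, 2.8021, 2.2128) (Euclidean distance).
(1, -4, 3, 3, 2)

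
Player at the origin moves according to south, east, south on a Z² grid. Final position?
(1, -2)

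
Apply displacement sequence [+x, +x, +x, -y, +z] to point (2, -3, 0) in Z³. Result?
(5, -4, 1)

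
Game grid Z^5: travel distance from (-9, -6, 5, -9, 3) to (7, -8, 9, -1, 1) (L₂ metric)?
18.5472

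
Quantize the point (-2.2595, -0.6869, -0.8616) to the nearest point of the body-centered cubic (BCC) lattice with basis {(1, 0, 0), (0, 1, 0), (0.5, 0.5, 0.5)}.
(-2, -1, -1)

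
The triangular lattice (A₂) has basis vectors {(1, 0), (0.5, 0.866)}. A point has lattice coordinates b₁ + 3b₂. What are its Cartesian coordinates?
(2.5, 2.598)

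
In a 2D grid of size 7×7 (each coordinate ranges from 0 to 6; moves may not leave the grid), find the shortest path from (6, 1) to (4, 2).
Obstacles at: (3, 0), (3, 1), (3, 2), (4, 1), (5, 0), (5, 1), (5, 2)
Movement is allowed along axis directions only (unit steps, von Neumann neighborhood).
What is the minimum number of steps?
5
(one shortest path: (6, 1) → (6, 2) → (6, 3) → (5, 3) → (4, 3) → (4, 2))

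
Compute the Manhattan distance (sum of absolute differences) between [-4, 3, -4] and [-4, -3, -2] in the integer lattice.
8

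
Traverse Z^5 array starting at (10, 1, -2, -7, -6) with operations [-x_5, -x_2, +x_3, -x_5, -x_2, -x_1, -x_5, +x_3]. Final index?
(9, -1, 0, -7, -9)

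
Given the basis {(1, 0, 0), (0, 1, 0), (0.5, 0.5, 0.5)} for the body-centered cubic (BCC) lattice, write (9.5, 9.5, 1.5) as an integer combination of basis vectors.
8b₁ + 8b₂ + 3b₃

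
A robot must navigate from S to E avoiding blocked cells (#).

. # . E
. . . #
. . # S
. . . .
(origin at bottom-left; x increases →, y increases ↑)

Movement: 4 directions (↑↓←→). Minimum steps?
8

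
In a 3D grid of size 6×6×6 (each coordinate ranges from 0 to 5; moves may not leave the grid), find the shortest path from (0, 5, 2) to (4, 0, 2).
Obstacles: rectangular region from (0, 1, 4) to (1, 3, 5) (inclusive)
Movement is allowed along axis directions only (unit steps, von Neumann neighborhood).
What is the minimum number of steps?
9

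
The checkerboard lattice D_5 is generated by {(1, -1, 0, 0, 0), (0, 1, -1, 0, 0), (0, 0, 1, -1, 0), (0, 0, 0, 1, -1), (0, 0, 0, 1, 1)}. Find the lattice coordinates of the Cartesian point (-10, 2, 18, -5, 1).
-10b₁ - 8b₂ + 10b₃ + 2b₄ + 3b₅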